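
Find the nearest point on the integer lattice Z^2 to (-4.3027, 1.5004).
(-4, 2)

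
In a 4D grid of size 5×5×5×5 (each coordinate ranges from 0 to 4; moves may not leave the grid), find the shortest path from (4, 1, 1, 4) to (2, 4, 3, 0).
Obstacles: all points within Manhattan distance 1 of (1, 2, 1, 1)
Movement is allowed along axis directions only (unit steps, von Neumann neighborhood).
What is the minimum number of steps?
11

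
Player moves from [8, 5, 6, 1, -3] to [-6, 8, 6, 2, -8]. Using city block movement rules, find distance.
23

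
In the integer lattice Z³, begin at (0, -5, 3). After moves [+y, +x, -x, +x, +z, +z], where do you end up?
(1, -4, 5)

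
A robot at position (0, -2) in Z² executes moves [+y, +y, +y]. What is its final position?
(0, 1)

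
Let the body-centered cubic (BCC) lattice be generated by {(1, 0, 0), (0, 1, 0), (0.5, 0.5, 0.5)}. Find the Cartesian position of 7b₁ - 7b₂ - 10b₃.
(2, -12, -5)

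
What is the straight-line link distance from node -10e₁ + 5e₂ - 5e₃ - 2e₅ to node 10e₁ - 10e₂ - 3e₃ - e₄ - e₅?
25.1197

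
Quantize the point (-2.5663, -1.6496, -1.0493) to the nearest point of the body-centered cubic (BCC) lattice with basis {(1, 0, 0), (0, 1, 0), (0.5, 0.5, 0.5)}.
(-2.5, -1.5, -1.5)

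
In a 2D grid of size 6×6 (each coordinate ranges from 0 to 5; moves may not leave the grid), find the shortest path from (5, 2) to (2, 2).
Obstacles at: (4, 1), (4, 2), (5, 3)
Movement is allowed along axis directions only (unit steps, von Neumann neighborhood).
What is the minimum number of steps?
7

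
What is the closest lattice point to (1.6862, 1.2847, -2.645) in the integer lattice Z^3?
(2, 1, -3)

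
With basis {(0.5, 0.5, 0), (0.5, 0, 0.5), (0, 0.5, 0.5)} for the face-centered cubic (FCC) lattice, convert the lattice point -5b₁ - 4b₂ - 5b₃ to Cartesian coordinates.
(-4.5, -5, -4.5)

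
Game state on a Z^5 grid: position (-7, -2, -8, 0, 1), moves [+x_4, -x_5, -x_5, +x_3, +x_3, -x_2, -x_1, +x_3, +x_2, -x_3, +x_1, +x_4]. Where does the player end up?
(-7, -2, -6, 2, -1)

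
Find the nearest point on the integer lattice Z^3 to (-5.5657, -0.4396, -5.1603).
(-6, 0, -5)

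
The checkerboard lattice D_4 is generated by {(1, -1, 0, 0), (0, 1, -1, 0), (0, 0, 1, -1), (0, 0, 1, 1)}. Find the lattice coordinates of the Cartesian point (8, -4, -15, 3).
8b₁ + 4b₂ - 7b₃ - 4b₄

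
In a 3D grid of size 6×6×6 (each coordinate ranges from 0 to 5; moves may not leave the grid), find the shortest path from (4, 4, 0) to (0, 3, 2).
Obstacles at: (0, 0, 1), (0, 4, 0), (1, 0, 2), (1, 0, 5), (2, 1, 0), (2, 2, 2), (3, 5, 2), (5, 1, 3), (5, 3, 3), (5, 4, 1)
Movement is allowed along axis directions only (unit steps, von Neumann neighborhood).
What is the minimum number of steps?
7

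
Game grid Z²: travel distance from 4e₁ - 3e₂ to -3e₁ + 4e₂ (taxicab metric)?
14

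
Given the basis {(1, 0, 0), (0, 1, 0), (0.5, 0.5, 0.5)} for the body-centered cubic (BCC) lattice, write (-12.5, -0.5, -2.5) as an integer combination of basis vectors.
-10b₁ + 2b₂ - 5b₃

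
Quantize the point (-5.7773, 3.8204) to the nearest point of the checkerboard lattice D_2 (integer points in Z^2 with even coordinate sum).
(-6, 4)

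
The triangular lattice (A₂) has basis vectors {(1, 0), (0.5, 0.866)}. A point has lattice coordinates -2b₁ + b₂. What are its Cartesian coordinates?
(-1.5, 0.866)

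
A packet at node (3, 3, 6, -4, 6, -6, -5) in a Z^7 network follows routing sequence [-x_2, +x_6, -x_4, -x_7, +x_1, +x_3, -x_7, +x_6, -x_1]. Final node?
(3, 2, 7, -5, 6, -4, -7)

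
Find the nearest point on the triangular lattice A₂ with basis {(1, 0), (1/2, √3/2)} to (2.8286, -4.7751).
(3, -5.196)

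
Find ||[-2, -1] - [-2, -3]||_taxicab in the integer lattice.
2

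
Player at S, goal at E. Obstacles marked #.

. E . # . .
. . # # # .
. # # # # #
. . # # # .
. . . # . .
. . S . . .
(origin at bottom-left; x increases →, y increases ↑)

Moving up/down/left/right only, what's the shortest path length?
8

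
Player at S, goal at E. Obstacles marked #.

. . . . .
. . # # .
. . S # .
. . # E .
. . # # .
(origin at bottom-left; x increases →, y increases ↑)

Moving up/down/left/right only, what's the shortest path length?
10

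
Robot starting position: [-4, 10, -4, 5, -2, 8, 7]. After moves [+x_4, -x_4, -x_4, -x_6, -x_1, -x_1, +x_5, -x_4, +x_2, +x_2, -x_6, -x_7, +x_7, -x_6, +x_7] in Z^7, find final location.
(-6, 12, -4, 3, -1, 5, 8)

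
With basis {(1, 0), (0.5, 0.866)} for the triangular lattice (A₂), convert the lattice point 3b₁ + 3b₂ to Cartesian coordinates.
(4.5, 2.598)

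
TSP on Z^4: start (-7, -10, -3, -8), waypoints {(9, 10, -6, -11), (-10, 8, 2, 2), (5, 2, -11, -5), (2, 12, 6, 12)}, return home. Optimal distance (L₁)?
168
(one optimal route: (-7, -10, -3, -8) → (-10, 8, 2, 2) → (2, 12, 6, 12) → (9, 10, -6, -11) → (5, 2, -11, -5) → (-7, -10, -3, -8))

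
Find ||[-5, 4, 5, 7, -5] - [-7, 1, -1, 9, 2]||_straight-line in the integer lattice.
10.0995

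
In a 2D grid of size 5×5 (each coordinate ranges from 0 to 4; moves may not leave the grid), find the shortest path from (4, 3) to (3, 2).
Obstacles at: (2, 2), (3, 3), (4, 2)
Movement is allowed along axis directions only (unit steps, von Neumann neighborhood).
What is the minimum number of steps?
10
(one shortest path: (4, 3) → (4, 4) → (3, 4) → (2, 4) → (1, 4) → (1, 3) → (1, 2) → (1, 1) → (2, 1) → (3, 1) → (3, 2))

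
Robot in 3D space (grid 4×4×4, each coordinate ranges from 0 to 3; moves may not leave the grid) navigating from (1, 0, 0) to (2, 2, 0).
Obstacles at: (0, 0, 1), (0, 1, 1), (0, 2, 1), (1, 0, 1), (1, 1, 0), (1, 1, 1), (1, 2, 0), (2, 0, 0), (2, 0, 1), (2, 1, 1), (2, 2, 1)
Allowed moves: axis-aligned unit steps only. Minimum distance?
7
(one shortest path: (1, 0, 0) → (0, 0, 0) → (0, 1, 0) → (0, 2, 0) → (0, 3, 0) → (1, 3, 0) → (2, 3, 0) → (2, 2, 0))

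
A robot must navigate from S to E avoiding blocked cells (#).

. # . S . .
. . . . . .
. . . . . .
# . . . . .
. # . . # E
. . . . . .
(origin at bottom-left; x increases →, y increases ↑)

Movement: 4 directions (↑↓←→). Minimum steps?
6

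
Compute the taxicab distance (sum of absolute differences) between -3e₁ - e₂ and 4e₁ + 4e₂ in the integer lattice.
12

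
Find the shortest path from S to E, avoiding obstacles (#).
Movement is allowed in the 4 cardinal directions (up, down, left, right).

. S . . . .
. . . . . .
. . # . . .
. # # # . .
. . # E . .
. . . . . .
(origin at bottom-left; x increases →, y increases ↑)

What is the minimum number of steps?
8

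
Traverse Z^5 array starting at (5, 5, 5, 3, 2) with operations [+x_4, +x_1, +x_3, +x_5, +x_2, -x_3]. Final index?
(6, 6, 5, 4, 3)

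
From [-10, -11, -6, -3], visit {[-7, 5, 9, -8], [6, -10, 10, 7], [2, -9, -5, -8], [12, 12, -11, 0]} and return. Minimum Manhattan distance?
204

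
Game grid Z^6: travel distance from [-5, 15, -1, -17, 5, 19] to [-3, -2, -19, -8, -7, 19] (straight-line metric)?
29.0172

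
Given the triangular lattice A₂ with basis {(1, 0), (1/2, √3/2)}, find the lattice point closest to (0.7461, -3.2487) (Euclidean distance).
(1, -3.464)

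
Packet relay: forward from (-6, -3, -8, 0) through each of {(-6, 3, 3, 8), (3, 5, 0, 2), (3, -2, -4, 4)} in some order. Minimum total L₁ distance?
51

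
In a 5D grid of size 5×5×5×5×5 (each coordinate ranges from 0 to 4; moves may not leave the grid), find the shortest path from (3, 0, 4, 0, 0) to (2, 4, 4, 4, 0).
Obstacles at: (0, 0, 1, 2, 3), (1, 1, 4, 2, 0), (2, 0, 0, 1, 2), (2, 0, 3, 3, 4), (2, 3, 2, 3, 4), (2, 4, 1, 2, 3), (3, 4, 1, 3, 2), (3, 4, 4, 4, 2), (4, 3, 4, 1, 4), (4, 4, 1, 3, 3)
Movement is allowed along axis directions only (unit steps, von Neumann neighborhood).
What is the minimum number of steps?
9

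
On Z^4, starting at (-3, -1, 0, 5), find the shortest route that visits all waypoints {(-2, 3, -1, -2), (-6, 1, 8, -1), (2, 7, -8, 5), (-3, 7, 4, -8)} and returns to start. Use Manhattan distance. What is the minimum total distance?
98
(one optimal route: (-3, -1, 0, 5) → (-6, 1, 8, -1) → (-3, 7, 4, -8) → (-2, 3, -1, -2) → (2, 7, -8, 5) → (-3, -1, 0, 5))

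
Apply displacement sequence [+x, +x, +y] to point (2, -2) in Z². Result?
(4, -1)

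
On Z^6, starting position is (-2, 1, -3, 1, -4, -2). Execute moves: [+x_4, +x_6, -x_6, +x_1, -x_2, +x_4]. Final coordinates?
(-1, 0, -3, 3, -4, -2)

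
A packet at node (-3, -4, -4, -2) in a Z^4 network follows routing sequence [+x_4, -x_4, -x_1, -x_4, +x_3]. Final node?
(-4, -4, -3, -3)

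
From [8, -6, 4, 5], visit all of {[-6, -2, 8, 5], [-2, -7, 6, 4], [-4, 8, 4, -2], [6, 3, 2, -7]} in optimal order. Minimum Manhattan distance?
71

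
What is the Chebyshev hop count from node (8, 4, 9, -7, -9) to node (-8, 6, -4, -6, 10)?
19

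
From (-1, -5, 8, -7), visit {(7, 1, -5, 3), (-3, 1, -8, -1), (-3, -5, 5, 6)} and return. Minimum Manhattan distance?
94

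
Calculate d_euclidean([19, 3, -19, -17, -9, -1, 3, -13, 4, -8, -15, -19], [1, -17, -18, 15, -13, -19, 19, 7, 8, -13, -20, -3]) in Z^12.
55.3805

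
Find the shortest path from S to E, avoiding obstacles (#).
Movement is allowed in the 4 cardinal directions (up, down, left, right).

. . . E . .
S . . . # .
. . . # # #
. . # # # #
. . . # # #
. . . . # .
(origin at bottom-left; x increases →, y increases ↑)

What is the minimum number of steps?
4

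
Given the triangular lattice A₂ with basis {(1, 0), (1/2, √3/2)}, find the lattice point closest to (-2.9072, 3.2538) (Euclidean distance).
(-3, 3.464)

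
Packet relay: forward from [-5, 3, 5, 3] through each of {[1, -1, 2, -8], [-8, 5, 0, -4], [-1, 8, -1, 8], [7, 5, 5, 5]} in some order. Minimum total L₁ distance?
80
(one optimal route: (-5, 3, 5, 3) → (7, 5, 5, 5) → (-1, 8, -1, 8) → (-8, 5, 0, -4) → (1, -1, 2, -8))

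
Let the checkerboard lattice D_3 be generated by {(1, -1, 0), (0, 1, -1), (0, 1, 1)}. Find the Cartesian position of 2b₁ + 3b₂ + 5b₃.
(2, 6, 2)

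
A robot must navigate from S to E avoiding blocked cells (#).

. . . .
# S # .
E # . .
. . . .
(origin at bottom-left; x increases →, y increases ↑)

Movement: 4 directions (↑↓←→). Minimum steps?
10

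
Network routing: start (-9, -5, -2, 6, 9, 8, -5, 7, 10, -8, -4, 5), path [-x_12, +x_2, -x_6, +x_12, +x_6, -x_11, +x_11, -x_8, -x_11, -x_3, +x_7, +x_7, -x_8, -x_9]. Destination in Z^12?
(-9, -4, -3, 6, 9, 8, -3, 5, 9, -8, -5, 5)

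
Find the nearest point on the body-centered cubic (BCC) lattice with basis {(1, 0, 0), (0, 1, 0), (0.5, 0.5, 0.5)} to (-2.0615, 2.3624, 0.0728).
(-2, 2, 0)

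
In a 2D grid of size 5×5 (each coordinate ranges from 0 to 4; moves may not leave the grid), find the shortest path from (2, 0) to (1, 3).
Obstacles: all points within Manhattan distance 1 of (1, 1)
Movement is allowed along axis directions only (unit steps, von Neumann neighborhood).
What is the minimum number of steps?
6
(one shortest path: (2, 0) → (3, 0) → (3, 1) → (3, 2) → (2, 2) → (2, 3) → (1, 3))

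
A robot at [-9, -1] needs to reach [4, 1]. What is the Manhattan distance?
15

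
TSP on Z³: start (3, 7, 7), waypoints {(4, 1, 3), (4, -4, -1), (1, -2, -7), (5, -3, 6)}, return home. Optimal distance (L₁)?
60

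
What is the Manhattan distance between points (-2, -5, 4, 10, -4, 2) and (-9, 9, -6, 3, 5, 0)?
49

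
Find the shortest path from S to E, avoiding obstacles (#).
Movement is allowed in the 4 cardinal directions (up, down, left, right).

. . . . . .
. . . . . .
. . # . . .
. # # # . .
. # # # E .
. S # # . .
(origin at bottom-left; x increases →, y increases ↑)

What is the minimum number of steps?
12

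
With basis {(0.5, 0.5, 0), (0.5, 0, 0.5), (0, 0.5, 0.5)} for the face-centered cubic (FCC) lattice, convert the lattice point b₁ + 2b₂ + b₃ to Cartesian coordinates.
(1.5, 1, 1.5)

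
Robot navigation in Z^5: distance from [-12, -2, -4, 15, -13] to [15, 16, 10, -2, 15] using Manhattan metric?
104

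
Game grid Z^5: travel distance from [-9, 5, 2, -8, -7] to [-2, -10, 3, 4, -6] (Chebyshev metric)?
15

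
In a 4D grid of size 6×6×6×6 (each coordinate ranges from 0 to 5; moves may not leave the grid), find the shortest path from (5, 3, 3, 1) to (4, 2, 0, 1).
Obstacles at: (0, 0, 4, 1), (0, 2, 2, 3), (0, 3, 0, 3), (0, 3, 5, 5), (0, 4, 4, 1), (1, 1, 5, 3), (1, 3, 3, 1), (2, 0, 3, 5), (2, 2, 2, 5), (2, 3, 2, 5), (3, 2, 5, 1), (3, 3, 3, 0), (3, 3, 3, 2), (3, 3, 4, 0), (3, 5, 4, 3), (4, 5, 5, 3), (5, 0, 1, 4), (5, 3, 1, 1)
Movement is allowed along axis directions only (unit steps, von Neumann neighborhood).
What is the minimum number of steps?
5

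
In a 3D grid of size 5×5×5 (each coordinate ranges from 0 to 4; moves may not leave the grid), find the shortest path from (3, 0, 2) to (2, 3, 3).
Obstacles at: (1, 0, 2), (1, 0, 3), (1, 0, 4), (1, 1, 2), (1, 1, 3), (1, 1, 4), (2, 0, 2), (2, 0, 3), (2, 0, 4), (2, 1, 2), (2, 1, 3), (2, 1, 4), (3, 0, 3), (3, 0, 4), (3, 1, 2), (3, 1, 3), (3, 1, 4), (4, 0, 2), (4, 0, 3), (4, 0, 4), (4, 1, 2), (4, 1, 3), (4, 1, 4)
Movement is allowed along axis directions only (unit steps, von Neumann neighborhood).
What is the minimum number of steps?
7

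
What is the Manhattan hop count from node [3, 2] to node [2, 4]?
3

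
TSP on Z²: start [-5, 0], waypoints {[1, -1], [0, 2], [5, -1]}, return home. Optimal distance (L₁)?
26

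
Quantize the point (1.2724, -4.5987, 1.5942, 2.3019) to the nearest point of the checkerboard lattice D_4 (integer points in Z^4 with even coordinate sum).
(1, -5, 2, 2)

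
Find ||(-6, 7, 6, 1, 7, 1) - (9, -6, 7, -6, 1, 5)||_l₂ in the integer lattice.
22.2711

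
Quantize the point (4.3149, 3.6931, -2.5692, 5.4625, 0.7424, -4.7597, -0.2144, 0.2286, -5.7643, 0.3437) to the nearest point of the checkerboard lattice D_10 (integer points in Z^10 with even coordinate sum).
(4, 4, -3, 5, 1, -5, 0, 0, -6, 0)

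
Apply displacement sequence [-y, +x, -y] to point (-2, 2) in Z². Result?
(-1, 0)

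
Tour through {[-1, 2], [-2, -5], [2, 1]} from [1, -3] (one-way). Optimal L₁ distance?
17
(one optimal route: (1, -3) → (-2, -5) → (-1, 2) → (2, 1))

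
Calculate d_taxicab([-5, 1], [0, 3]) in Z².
7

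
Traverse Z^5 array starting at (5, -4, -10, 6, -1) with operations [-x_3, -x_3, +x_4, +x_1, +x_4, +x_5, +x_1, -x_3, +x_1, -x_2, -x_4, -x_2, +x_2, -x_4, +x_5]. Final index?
(8, -5, -13, 6, 1)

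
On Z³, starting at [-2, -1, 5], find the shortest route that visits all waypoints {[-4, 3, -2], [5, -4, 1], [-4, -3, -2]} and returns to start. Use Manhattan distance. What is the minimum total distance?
46
(one optimal route: (-2, -1, 5) → (-4, 3, -2) → (-4, -3, -2) → (5, -4, 1) → (-2, -1, 5))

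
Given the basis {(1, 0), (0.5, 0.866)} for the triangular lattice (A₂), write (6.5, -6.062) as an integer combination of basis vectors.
10b₁ - 7b₂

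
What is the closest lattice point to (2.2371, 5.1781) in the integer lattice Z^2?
(2, 5)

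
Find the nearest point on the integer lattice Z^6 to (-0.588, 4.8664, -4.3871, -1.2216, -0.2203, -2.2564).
(-1, 5, -4, -1, 0, -2)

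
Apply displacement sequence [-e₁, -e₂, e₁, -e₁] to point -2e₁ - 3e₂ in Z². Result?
(-3, -4)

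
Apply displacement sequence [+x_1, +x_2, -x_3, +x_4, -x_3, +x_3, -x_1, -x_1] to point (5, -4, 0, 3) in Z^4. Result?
(4, -3, -1, 4)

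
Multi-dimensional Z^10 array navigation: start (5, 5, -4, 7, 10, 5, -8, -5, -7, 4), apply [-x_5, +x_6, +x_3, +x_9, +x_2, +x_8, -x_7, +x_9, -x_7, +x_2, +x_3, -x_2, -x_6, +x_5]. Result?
(5, 6, -2, 7, 10, 5, -10, -4, -5, 4)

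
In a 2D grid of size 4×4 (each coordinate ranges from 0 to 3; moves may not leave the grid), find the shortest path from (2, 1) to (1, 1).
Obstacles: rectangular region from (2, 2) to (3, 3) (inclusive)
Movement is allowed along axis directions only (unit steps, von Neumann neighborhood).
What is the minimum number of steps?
1
(one shortest path: (2, 1) → (1, 1))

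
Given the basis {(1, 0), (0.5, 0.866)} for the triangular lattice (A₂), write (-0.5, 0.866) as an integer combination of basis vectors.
-b₁ + b₂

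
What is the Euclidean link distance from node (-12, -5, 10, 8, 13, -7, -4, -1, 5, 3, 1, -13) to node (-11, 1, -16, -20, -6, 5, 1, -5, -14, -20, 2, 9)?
58.4637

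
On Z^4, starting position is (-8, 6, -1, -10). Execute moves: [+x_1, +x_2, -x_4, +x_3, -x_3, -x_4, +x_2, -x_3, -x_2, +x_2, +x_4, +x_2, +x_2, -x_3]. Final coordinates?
(-7, 10, -3, -11)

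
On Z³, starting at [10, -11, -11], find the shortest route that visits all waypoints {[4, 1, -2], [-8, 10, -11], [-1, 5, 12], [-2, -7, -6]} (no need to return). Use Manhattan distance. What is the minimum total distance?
97
(one optimal route: (10, -11, -11) → (-2, -7, -6) → (4, 1, -2) → (-1, 5, 12) → (-8, 10, -11))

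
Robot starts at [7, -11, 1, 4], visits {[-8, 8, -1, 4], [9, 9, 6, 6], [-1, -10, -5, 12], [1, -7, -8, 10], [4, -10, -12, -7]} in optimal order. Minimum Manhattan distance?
129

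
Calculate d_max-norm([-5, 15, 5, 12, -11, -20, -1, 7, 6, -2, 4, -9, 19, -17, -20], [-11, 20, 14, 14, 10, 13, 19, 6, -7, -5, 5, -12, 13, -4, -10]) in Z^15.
33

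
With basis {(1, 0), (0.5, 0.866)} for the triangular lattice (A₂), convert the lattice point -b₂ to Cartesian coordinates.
(-0.5, -0.866)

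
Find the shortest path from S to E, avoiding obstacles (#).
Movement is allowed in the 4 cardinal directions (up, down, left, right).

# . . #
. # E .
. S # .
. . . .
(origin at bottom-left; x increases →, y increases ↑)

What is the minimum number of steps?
6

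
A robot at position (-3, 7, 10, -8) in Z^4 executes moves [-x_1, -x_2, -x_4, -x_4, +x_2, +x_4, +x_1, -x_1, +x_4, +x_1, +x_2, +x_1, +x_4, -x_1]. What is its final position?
(-3, 8, 10, -7)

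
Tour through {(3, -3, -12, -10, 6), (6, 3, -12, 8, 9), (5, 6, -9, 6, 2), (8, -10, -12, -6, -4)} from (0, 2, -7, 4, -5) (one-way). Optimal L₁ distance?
92
(one optimal route: (0, 2, -7, 4, -5) → (5, 6, -9, 6, 2) → (6, 3, -12, 8, 9) → (3, -3, -12, -10, 6) → (8, -10, -12, -6, -4))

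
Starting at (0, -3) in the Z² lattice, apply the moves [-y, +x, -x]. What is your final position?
(0, -4)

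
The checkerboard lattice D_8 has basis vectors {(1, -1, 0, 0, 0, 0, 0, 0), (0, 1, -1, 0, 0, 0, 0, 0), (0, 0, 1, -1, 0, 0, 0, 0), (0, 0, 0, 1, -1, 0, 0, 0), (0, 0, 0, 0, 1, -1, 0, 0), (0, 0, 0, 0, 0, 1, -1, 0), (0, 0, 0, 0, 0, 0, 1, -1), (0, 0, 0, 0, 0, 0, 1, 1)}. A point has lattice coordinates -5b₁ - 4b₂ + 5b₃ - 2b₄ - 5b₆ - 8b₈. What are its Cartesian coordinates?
(-5, 1, 9, -7, 2, -5, -3, -8)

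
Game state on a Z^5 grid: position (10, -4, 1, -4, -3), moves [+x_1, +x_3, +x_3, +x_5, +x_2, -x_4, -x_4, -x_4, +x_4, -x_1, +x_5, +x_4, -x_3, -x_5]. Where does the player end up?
(10, -3, 2, -5, -2)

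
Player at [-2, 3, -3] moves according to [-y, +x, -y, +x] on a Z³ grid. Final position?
(0, 1, -3)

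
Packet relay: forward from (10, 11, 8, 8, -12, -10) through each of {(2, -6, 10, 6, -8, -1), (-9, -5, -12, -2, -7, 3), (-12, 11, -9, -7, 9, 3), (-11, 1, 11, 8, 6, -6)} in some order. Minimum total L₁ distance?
185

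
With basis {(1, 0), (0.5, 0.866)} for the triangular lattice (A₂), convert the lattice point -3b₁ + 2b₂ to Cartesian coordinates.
(-2, 1.732)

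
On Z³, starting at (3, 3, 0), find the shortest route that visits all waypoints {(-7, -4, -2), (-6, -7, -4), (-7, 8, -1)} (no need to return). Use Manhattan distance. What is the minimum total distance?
35
(one optimal route: (3, 3, 0) → (-7, 8, -1) → (-7, -4, -2) → (-6, -7, -4))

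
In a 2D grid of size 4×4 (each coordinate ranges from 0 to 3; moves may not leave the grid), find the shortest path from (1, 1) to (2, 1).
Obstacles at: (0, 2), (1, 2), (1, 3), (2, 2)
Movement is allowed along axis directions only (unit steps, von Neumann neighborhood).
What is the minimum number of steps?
1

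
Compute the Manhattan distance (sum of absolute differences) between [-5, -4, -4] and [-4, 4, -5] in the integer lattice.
10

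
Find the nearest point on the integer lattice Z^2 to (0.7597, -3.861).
(1, -4)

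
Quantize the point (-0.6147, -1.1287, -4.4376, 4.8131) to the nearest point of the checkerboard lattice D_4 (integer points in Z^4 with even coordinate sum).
(-1, -1, -5, 5)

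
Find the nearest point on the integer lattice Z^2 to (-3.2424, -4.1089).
(-3, -4)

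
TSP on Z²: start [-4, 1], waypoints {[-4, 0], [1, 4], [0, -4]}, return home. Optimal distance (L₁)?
26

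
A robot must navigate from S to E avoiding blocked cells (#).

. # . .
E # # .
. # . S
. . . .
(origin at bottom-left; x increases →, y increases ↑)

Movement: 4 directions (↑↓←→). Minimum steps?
6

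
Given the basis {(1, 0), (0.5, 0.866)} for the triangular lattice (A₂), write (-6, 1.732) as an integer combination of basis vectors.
-7b₁ + 2b₂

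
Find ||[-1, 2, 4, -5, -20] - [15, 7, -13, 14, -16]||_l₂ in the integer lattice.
30.7734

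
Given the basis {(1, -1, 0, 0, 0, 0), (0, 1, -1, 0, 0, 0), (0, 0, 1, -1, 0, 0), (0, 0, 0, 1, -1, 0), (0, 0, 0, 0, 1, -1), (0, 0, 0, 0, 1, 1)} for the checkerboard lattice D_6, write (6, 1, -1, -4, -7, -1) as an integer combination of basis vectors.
6b₁ + 7b₂ + 6b₃ + 2b₄ - 2b₅ - 3b₆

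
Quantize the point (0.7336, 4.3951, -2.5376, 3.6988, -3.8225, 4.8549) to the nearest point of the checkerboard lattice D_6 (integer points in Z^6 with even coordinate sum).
(1, 4, -2, 4, -4, 5)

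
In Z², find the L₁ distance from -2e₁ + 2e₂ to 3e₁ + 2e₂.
5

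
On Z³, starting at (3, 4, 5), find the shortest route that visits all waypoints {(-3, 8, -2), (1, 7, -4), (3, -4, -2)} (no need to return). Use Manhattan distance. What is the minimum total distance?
37
(one optimal route: (3, 4, 5) → (3, -4, -2) → (1, 7, -4) → (-3, 8, -2))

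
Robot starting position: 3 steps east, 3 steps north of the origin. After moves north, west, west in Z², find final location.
(1, 4)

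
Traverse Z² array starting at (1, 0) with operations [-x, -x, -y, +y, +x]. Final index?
(0, 0)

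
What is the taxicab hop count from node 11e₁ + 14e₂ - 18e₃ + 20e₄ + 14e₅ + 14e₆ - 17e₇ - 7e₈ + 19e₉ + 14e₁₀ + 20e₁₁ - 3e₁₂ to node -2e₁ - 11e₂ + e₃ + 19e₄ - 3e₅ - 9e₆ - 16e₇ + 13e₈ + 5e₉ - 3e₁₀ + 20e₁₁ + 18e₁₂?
171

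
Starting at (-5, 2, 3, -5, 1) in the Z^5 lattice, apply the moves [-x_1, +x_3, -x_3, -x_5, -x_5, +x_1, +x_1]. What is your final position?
(-4, 2, 3, -5, -1)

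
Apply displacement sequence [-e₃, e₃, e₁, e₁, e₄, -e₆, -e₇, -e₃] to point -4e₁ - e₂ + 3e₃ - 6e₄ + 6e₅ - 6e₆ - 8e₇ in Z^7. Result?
(-2, -1, 2, -5, 6, -7, -9)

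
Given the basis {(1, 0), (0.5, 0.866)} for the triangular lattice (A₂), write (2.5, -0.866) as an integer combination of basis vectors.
3b₁ - b₂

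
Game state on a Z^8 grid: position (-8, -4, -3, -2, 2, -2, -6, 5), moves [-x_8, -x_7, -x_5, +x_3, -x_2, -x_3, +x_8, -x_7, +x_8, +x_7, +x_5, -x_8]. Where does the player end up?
(-8, -5, -3, -2, 2, -2, -7, 5)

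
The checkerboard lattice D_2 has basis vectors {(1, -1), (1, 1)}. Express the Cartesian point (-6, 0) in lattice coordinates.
-3b₁ - 3b₂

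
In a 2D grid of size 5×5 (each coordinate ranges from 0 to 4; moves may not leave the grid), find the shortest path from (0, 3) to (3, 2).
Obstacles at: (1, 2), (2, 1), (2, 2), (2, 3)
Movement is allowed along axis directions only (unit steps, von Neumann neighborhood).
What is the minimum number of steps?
6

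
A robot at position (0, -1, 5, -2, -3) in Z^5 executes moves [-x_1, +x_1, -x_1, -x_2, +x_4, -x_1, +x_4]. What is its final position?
(-2, -2, 5, 0, -3)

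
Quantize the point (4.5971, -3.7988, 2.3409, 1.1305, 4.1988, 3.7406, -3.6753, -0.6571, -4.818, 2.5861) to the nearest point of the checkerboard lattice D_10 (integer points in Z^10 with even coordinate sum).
(5, -4, 2, 1, 4, 4, -4, -1, -5, 2)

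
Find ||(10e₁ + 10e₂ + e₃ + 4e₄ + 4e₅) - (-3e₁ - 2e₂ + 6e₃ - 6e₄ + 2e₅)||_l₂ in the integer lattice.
21.0238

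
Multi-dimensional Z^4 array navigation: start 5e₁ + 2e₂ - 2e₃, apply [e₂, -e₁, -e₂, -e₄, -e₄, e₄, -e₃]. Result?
(4, 2, -3, -1)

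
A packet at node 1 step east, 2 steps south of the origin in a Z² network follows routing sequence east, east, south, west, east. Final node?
(3, -3)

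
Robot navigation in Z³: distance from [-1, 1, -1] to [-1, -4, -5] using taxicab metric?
9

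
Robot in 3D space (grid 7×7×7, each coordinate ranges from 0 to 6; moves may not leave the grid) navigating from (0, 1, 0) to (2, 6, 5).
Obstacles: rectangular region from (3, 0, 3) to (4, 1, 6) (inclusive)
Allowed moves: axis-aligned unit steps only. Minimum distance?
12
(one shortest path: (0, 1, 0) → (1, 1, 0) → (2, 1, 0) → (2, 2, 0) → (2, 3, 0) → (2, 4, 0) → (2, 5, 0) → (2, 6, 0) → (2, 6, 1) → (2, 6, 2) → (2, 6, 3) → (2, 6, 4) → (2, 6, 5))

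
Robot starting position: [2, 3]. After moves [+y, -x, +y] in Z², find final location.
(1, 5)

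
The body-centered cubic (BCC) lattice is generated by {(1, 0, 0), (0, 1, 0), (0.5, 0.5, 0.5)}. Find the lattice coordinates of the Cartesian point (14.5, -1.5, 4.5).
10b₁ - 6b₂ + 9b₃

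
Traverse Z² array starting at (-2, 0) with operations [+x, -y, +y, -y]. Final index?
(-1, -1)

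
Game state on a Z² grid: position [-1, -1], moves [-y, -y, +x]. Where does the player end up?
(0, -3)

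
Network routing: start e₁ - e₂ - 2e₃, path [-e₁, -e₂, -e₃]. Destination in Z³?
(0, -2, -3)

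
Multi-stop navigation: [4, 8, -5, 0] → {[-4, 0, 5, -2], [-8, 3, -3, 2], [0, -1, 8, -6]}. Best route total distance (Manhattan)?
52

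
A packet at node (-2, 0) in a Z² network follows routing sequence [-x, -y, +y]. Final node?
(-3, 0)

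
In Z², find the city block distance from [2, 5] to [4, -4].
11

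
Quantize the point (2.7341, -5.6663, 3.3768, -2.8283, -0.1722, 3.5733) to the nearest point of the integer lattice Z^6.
(3, -6, 3, -3, 0, 4)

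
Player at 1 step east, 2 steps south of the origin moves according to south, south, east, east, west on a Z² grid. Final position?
(2, -4)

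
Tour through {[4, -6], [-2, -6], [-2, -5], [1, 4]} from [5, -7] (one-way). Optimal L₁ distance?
21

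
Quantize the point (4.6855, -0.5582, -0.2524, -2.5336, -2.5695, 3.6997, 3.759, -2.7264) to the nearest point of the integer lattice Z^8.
(5, -1, 0, -3, -3, 4, 4, -3)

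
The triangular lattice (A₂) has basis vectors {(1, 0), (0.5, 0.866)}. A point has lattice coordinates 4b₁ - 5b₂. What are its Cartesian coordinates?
(1.5, -4.33)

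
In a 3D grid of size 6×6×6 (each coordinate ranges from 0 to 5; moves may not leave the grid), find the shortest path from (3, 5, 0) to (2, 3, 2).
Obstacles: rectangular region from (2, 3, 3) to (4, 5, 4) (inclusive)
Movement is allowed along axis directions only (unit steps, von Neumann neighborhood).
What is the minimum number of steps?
5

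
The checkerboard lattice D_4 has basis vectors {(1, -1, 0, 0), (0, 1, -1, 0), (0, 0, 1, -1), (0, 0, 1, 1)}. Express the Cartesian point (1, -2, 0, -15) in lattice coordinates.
b₁ - b₂ + 7b₃ - 8b₄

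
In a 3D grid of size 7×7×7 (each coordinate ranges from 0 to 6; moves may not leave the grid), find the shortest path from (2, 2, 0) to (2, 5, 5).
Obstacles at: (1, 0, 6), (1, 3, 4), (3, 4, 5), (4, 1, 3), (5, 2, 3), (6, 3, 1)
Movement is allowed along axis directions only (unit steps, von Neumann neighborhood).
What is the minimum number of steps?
8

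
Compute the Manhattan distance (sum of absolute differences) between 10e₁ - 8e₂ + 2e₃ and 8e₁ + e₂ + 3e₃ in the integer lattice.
12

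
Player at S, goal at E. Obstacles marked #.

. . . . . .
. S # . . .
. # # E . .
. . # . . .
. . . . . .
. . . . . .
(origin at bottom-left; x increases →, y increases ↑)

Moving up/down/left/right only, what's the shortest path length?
5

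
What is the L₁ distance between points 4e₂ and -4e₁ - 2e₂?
10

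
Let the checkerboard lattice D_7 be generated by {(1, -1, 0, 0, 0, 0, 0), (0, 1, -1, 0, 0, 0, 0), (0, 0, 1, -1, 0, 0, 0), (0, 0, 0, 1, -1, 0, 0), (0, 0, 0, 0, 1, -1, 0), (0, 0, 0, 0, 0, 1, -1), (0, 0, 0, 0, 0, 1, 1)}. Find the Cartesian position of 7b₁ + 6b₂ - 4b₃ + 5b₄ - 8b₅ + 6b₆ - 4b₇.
(7, -1, -10, 9, -13, 10, -10)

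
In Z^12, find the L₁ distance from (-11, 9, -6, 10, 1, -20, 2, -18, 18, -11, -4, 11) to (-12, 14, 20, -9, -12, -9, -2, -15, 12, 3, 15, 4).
128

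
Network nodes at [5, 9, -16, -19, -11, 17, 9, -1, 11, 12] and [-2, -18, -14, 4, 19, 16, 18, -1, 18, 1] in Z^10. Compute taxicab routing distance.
117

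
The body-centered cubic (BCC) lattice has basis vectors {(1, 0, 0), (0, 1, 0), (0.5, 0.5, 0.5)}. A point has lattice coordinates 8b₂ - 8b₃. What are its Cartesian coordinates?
(-4, 4, -4)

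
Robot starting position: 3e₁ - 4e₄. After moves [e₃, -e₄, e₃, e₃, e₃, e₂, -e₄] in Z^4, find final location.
(3, 1, 4, -6)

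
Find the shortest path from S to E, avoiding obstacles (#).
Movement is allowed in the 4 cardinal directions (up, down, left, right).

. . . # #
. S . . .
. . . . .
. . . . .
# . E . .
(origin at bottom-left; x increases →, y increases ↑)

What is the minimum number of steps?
4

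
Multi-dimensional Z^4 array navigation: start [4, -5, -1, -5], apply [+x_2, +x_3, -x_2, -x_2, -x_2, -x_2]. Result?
(4, -8, 0, -5)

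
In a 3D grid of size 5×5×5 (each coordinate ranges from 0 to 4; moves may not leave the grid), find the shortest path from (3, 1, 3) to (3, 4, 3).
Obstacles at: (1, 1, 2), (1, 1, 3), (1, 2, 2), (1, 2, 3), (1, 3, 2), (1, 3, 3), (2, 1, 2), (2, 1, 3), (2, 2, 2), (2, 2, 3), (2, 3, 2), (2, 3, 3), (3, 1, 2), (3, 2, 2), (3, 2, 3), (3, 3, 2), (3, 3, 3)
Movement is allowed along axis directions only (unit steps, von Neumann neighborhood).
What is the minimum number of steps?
5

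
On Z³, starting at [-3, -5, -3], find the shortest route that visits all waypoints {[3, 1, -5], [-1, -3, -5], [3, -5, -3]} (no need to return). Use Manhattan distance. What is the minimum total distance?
22
(one optimal route: (-3, -5, -3) → (-1, -3, -5) → (3, 1, -5) → (3, -5, -3))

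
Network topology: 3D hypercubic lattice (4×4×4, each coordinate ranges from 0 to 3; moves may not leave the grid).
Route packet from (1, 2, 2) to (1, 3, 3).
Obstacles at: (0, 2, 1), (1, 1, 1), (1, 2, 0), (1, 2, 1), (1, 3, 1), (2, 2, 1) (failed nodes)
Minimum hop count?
2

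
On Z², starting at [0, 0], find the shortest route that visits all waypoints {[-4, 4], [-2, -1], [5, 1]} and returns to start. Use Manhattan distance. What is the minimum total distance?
28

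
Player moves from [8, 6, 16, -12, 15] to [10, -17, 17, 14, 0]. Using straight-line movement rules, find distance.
37.8814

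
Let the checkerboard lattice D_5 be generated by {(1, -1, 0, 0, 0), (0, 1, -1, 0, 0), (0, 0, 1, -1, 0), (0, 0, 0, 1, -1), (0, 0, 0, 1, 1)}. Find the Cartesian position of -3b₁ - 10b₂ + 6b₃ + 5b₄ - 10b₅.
(-3, -7, 16, -11, -15)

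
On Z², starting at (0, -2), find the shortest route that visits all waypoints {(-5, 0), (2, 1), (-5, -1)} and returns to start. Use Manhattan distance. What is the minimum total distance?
20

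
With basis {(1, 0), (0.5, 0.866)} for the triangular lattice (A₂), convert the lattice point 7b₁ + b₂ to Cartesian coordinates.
(7.5, 0.866)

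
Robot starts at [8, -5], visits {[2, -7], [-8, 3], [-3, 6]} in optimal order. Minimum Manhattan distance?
34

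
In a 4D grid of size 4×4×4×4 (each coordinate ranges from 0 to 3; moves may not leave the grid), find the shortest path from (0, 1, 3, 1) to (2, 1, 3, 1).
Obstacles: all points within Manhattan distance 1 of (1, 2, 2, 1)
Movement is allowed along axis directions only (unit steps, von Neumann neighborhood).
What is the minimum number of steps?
2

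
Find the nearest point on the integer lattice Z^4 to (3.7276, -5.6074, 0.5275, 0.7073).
(4, -6, 1, 1)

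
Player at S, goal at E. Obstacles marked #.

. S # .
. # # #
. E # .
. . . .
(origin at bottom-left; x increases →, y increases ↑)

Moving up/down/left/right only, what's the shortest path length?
4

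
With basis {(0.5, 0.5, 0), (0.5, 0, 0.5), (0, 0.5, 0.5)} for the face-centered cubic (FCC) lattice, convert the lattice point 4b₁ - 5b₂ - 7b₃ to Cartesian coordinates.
(-0.5, -1.5, -6)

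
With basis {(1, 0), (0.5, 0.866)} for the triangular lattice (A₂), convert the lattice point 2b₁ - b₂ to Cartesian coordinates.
(1.5, -0.866)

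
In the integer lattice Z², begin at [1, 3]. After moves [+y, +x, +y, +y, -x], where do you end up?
(1, 6)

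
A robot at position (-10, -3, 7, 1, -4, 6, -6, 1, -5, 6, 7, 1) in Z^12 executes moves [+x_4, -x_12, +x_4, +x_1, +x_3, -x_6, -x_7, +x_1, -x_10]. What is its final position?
(-8, -3, 8, 3, -4, 5, -7, 1, -5, 5, 7, 0)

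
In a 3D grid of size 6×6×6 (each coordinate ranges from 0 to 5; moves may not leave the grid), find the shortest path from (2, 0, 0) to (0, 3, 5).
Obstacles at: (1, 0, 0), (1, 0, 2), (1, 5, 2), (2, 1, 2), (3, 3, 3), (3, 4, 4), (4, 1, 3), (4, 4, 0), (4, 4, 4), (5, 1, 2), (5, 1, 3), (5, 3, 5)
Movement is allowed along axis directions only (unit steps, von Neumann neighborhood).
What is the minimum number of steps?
10
(one shortest path: (2, 0, 0) → (2, 1, 0) → (1, 1, 0) → (0, 1, 0) → (0, 2, 0) → (0, 3, 0) → (0, 3, 1) → (0, 3, 2) → (0, 3, 3) → (0, 3, 4) → (0, 3, 5))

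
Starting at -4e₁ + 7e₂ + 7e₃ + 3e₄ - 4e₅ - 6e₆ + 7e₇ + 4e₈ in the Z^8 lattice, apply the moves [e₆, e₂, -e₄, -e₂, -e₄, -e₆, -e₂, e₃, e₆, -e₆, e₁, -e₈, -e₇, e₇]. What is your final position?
(-3, 6, 8, 1, -4, -6, 7, 3)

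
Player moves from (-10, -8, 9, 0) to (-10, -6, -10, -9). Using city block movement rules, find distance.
30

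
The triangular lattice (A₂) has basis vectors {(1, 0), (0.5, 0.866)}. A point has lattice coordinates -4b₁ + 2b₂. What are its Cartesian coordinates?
(-3, 1.732)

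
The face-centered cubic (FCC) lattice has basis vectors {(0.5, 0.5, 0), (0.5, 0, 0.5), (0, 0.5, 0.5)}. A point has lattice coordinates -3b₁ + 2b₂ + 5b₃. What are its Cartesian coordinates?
(-0.5, 1, 3.5)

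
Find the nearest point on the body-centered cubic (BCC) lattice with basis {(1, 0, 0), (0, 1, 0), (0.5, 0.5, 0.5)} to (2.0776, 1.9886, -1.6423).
(2, 2, -2)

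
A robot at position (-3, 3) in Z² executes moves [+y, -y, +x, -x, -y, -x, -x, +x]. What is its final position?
(-4, 2)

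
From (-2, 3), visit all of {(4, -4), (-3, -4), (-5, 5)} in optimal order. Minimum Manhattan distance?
23
(one optimal route: (-2, 3) → (-5, 5) → (-3, -4) → (4, -4))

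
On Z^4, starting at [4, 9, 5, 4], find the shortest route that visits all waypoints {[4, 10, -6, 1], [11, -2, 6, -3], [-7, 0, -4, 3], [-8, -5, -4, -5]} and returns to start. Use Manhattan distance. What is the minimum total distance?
114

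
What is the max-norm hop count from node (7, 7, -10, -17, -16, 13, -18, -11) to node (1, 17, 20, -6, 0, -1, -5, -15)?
30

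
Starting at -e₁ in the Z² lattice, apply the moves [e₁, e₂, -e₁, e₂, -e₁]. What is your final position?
(-2, 2)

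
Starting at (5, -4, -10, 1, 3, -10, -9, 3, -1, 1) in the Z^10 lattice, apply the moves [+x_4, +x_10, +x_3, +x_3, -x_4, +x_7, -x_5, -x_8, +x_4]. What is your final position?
(5, -4, -8, 2, 2, -10, -8, 2, -1, 2)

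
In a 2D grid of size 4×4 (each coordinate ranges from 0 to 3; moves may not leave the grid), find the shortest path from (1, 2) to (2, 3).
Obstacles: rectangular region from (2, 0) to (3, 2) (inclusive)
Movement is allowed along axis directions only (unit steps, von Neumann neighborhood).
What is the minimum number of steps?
2
(one shortest path: (1, 2) → (1, 3) → (2, 3))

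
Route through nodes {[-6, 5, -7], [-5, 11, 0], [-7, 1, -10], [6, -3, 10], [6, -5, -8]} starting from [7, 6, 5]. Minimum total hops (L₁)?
78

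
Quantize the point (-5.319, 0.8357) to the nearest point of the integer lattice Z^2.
(-5, 1)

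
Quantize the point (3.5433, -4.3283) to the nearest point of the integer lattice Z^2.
(4, -4)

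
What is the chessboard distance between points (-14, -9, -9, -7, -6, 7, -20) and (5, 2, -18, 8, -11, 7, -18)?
19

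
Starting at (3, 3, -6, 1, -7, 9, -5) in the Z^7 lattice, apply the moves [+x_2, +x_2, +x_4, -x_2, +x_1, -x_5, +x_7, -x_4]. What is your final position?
(4, 4, -6, 1, -8, 9, -4)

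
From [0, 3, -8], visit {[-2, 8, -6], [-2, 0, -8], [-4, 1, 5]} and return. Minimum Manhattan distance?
50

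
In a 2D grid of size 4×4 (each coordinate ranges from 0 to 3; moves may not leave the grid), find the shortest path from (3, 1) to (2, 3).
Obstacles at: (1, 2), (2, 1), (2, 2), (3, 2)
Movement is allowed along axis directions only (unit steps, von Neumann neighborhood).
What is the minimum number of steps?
9
(one shortest path: (3, 1) → (3, 0) → (2, 0) → (1, 0) → (0, 0) → (0, 1) → (0, 2) → (0, 3) → (1, 3) → (2, 3))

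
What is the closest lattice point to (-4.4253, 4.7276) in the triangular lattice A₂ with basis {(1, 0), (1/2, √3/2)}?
(-4.5, 4.33)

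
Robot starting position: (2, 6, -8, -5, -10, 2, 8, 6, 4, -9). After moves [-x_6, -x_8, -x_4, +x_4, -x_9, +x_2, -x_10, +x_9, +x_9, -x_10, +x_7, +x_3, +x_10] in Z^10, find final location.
(2, 7, -7, -5, -10, 1, 9, 5, 5, -10)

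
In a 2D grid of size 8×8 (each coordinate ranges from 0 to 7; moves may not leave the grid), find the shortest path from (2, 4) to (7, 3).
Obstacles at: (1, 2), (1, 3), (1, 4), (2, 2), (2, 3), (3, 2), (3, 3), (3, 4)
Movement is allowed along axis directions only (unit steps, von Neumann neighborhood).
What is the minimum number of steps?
8
(one shortest path: (2, 4) → (2, 5) → (3, 5) → (4, 5) → (5, 5) → (6, 5) → (7, 5) → (7, 4) → (7, 3))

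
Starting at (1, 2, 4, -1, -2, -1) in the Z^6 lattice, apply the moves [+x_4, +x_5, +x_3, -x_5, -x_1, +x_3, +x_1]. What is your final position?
(1, 2, 6, 0, -2, -1)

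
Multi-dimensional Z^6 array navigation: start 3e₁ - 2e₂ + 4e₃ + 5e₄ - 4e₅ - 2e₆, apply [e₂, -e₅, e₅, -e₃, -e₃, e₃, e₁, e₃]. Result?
(4, -1, 4, 5, -4, -2)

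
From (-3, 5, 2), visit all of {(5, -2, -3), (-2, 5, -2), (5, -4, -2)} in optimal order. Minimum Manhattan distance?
23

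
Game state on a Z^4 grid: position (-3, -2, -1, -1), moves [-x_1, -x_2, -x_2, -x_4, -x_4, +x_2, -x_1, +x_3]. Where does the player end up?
(-5, -3, 0, -3)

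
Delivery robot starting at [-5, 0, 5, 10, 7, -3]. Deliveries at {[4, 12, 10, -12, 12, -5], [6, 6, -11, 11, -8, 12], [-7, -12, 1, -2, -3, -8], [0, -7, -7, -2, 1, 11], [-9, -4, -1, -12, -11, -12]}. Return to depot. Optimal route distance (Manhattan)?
312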